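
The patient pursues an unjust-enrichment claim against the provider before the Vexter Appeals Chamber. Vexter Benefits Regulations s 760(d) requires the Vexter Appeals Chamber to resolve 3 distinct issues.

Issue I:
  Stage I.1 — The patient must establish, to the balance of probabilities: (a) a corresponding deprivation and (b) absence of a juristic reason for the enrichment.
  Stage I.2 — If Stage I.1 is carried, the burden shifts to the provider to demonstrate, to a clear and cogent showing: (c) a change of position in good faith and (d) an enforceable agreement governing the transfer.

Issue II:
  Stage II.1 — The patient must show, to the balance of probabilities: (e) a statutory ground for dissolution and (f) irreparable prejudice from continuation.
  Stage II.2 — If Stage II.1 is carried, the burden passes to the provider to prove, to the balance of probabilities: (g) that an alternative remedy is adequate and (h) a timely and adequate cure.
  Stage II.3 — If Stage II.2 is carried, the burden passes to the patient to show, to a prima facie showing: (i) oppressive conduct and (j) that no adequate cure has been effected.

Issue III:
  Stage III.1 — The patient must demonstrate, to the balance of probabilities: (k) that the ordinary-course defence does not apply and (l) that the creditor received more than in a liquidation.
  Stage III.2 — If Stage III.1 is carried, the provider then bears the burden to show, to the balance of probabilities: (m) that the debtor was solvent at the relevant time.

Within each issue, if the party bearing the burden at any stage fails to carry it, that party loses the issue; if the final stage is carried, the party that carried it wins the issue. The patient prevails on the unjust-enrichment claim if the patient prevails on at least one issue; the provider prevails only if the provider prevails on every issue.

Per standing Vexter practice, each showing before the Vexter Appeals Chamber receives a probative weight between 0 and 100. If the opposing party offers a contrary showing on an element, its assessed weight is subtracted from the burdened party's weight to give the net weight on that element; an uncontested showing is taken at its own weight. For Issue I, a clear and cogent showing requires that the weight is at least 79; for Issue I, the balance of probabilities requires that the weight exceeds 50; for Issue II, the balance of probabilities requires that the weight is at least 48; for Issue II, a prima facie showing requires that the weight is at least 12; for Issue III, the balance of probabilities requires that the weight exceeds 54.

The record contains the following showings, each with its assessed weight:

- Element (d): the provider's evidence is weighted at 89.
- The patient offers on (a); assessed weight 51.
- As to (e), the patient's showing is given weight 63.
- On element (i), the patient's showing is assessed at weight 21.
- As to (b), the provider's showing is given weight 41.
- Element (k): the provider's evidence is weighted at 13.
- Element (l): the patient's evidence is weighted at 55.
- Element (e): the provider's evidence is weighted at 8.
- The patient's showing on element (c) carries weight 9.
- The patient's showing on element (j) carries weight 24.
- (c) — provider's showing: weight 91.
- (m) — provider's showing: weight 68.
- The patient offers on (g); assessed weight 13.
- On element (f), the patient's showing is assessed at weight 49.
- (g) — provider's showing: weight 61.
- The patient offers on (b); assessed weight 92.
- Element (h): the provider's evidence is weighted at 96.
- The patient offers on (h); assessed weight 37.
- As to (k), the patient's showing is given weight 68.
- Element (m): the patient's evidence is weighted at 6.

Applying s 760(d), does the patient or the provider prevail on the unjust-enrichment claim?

— Issue I —
Stage I.1 — burden on patient; standard: the balance of probabilities (weight exceeds 50).
    (a): 51 > 50 [met]
    (b): 92 − 41 = 51 > 50 [met]
  All elements met. The burden passes to the provider.
Stage I.2 — burden on provider; standard: a clear and cogent showing (weight is at least 79).
    (c): 91 − 9 = 82 ≥ 79 [met]
    (d): 89 ≥ 79 [met]
  The provider carries the last stage.
With every stage satisfied, the provider prevails on this issue.
— Issue II —
At Stage II.1 the patient must meet the balance of probabilities (weight is at least 48): on (e) the weight is 63 less the opposing 8 gives net 55, which does reach 48, so (e) meets the standard; on (f) the weight is 49, ≥ 48, so (f) meets the standard.
  The patient carries Stage II.1; the provider now bears the burden.
At Stage II.2 the provider must meet the balance of probabilities (weight is at least 48): on (g) the weight is 61 less the opposing 13 gives net 48, which does reach 48, so (g) meets the standard; on (h) the weight is 96 less the opposing 37 gives net 59, which does reach 48, so (h) meets the standard.
  All elements met. The burden passes to the patient.
At Stage II.3 the patient must meet a prima facie showing (weight is at least 12): on (i) the weight is 21, ≥ 12, so (i) meets the standard; on (j) the weight is 24, ≥ 12, so (j) meets the standard.
  The patient carries the last stage.
Every stage carried; the patient prevails on this issue.
— Issue III —
Stage III.1 (patient, the balance of probabilities, weight exceeds 54): (k) net 68−13=55 > 54 — meets; (l) 55 > 54 — meets.
  Stage III.1 is satisfied; the onus moves to the provider.
Stage III.2 (provider, the balance of probabilities, weight exceeds 54): (m) net 68−6=62 > 54 — meets.
  The provider carries the last stage.
With every stage satisfied, the provider prevails on this issue.
Per-issue: Issue I → provider; Issue II → patient; Issue III → provider. The patient must prevail on at least one issue; overall, the patient prevails.

patient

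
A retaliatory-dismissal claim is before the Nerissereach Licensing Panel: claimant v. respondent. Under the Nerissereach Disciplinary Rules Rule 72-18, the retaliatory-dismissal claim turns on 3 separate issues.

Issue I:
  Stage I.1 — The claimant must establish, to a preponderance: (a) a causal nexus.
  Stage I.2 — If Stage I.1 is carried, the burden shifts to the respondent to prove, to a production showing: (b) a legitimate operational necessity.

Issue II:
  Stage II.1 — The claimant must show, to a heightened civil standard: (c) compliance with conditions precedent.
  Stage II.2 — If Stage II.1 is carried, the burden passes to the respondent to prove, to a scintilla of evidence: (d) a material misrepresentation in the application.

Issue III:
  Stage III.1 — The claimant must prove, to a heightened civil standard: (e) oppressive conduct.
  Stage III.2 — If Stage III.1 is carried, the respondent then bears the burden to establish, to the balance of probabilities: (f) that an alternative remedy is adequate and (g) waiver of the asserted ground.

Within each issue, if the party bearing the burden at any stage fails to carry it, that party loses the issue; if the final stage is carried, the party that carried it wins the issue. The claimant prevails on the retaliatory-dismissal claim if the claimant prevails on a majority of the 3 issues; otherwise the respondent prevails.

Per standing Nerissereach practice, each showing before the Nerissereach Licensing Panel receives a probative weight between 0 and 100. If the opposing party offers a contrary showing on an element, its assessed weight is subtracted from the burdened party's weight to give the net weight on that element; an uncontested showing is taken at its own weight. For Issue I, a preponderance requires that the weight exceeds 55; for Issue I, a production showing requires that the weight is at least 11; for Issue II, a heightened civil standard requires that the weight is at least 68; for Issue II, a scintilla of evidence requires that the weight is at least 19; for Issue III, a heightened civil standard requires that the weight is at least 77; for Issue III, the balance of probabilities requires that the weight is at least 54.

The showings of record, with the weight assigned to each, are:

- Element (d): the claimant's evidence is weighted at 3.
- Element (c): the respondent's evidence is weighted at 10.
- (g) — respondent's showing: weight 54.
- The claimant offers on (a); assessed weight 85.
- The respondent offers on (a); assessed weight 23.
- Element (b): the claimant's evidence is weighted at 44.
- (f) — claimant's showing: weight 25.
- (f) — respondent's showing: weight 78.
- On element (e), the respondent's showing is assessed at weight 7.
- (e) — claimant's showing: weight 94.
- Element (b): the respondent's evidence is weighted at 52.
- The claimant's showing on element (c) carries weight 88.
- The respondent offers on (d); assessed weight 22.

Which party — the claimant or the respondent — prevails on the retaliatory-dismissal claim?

claimant

— Issue I —
Stage I.1 — burden on claimant; standard: a preponderance (weight exceeds 55).
    (a): 85 − 23 = 62 > 55 [met]
  Stage I.1 is satisfied; the onus moves to the respondent.
Stage I.2 — burden on respondent; standard: a production showing (weight is at least 11).
    (b): 52 − 44 = 8 < 11 [not met]
  The respondent does not carry Stage I.2.
The analysis ends at Stage I.2; the claimant prevails on this issue.
— Issue II —
Stage II.1 — burden on claimant; standard: a heightened civil standard (weight is at least 68).
    (c): 88 − 10 = 78 ≥ 68 [met]
  Stage II.1 carried; the burden shifts to the respondent.
Stage II.2 — burden on respondent; standard: a scintilla of evidence (weight is at least 19).
    (d): 22 − 3 = 19 ≥ 19 [met]
  The respondent carries the last stage.
With every stage satisfied, the respondent prevails on this issue.
— Issue III —
Stage III.1 (claimant, a heightened civil standard, weight is at least 77): (e) net 94−7=87 ≥ 77 — meets.
  Stage III.1 is satisfied; the onus moves to the respondent.
Stage III.2 (respondent, the balance of probabilities, weight is at least 54): (f) net 78−25=53 < 54 — fails; (g) 54 ≥ 54 — meets.
  Not every element is met, so the respondent fails to carry Stage III.2.
So the claimant prevails on this issue.
Per-issue: Issue I → claimant; Issue II → respondent; Issue III → claimant. The claimant must prevail on a majority of issues; overall, the claimant prevails.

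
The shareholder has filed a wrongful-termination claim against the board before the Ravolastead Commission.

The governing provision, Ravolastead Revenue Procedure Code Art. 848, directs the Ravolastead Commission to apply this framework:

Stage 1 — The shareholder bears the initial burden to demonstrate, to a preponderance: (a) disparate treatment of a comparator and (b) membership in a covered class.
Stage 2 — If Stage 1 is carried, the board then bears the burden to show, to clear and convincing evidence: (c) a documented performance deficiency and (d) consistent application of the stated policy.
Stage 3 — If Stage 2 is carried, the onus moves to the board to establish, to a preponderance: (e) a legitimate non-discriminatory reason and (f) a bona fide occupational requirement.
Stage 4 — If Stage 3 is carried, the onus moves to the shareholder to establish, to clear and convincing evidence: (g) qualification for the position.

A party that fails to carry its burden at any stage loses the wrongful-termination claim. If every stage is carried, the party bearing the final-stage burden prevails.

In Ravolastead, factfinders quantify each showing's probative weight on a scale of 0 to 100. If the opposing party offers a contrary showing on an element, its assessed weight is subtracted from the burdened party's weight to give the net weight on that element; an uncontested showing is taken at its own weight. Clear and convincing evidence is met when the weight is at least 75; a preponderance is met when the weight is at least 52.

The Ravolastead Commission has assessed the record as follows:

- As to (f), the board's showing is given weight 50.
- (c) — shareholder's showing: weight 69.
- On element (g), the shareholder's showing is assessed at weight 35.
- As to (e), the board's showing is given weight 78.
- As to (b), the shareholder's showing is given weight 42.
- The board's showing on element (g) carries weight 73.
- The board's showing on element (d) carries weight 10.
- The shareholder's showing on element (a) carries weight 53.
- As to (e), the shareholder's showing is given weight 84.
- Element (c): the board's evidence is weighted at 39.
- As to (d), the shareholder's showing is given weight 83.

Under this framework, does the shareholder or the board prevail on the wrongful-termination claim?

board

Stage 1 (shareholder, a preponderance, weight is at least 52): (a) 53 ≥ 52 — meets; (b) 42 < 52 — fails.
  Stage 1 not carried; the shareholder fails its burden.
The analysis ends at Stage 1; the board prevails.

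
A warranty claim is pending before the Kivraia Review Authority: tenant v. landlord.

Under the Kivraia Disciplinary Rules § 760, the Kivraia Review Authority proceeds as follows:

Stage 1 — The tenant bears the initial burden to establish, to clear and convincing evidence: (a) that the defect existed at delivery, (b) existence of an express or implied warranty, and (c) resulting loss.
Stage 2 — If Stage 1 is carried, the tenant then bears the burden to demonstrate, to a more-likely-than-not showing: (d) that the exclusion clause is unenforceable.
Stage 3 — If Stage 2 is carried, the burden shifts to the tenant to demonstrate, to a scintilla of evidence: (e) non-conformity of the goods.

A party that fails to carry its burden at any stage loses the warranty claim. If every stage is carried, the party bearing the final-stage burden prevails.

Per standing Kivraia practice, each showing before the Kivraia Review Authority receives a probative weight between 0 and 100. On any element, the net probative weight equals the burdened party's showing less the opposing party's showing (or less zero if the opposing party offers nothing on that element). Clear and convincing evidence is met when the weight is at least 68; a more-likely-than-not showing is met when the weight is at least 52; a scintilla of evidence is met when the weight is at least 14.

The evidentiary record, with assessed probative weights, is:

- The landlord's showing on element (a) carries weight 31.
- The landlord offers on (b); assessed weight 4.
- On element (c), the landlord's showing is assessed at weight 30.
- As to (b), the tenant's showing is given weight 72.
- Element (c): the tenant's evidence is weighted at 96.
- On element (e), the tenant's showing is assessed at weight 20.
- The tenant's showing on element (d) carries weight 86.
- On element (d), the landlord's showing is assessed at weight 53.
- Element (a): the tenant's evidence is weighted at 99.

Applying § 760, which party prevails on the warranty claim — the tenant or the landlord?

landlord

Stage 1 (tenant, clear and convincing evidence, weight is at least 68): (a) net 99−31=68 ≥ 68 — meets; (b) net 72−4=68 ≥ 68 — meets; (c) net 96−30=66 < 68 — fails.
  Stage 1 not carried; the tenant fails its burden.
The analysis ends at Stage 1; the landlord prevails.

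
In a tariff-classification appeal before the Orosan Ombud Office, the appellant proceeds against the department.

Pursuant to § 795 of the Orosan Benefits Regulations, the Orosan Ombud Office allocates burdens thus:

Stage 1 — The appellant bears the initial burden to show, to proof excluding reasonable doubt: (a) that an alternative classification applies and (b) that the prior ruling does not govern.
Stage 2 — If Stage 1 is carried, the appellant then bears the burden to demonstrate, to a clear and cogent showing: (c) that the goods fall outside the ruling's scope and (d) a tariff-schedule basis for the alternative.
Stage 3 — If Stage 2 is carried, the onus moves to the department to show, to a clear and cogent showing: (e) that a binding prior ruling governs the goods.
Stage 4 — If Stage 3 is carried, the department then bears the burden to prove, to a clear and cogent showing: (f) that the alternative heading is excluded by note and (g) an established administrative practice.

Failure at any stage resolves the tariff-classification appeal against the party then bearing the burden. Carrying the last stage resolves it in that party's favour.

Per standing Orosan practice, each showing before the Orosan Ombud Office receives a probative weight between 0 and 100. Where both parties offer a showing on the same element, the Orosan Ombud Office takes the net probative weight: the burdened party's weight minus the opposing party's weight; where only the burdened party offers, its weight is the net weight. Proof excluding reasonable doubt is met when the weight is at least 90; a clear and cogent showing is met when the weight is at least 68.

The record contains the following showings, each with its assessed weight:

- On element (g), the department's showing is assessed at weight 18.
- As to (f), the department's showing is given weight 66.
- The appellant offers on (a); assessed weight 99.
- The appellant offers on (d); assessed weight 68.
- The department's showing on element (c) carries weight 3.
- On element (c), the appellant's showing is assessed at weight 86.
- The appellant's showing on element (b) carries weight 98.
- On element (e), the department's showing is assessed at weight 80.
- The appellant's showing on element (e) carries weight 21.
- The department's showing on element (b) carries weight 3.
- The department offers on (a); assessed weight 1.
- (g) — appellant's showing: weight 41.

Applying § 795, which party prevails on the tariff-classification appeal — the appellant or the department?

At Stage 1 the appellant must meet proof excluding reasonable doubt (weight is at least 90): on (a) the weight is 99 less the opposing 1 gives net 98, ≥ 90, so (a) meets the standard; on (b) the weight is 98 less the opposing 3 gives net 95, ≥ 90, so (b) meets the standard.
  Stage 1 is satisfied; the appellant continues to bear the burden.
At Stage 2 the appellant must meet a clear and cogent showing (weight is at least 68): on (c) the weight is 86 less the opposing 3 gives net 83, which does reach 68, so (c) meets the standard; on (d) the weight is 68, which does reach 68, so (d) meets the standard.
  Stage 2 carried; the burden shifts to the department.
At Stage 3 the department must meet a clear and cogent showing (weight is at least 68): on (e) the weight is 80 less the opposing 21 gives net 59, < 68, so (e) does not meet the standard.
  Stage 3 not carried; the department fails its burden.
So the appellant prevails.

appellant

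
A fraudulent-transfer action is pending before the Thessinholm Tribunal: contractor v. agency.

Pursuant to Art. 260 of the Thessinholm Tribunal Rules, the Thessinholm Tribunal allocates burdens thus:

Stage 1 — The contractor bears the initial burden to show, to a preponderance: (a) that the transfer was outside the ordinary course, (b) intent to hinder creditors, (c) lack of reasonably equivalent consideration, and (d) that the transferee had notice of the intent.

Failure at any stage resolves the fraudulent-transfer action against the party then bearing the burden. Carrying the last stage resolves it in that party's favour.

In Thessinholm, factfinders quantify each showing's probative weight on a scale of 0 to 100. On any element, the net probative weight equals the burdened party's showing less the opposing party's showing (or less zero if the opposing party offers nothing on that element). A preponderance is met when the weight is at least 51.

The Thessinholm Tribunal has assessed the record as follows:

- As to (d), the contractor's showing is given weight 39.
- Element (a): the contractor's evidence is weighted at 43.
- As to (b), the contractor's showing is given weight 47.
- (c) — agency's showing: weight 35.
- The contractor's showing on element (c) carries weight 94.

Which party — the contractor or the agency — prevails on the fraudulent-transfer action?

agency

Stage 1 (contractor, a preponderance, weight is at least 51): (a) 43 < 51 — fails; (b) 47 < 51 — fails; (c) net 94−35=59 ≥ 51 — meets; (d) 39 < 51 — fails.
  The contractor does not carry Stage 1.
The analysis ends at Stage 1; the agency prevails.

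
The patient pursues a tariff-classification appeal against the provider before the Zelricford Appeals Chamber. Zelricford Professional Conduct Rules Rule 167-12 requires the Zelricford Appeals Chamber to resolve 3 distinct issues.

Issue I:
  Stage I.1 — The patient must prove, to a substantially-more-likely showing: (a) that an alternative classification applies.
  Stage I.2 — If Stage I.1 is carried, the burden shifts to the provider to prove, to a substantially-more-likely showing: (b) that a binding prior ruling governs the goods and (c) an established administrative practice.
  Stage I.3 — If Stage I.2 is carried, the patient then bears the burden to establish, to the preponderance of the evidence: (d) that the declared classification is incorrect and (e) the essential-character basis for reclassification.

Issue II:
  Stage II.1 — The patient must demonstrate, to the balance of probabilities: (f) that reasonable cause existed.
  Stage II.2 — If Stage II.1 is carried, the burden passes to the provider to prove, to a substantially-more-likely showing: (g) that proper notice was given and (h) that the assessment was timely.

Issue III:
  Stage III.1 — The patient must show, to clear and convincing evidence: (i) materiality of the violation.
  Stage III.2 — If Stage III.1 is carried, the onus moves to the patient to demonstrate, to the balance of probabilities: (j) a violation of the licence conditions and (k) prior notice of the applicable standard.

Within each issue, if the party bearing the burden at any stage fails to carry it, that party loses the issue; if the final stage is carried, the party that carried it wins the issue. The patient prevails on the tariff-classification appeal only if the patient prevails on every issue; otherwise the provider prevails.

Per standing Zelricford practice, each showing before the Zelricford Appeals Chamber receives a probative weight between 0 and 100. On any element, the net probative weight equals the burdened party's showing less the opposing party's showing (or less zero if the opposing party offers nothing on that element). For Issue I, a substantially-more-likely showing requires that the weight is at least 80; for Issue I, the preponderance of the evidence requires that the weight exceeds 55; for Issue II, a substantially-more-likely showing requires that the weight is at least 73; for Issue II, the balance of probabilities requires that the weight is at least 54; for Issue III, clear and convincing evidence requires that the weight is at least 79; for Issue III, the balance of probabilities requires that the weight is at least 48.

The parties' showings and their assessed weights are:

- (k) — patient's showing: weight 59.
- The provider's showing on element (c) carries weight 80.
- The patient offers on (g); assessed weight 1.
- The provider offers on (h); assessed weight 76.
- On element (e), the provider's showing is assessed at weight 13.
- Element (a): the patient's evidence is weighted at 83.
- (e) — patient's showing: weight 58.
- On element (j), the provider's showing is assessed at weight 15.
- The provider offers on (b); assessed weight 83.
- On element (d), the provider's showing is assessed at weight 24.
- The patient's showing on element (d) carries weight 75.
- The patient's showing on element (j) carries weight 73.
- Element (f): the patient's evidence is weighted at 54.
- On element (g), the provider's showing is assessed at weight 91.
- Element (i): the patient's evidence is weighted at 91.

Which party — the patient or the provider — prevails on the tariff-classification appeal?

provider

— Issue I —
Stage I.1 (patient, a substantially-more-likely showing, weight is at least 80): (a) 83 ≥ 80 — meets.
  The patient carries Stage I.1; the provider now bears the burden.
Stage I.2 (provider, a substantially-more-likely showing, weight is at least 80): (b) 83 ≥ 80 — meets; (c) 80 ≥ 80 — meets.
  Stage I.2 carried; the burden shifts to the patient.
Stage I.3 (patient, the preponderance of the evidence, weight exceeds 55): (d) net 75−24=51 ≤ 55 — fails; (e) net 58−13=45 ≤ 55 — fails.
  The patient does not carry Stage I.3.
The analysis ends at Stage I.3; the provider prevails on this issue.
— Issue II —
Stage II.1 (patient, the balance of probabilities, weight is at least 54): (f) 54 ≥ 54 — meets.
  All elements met. The burden passes to the provider.
Stage II.2 (provider, a substantially-more-likely showing, weight is at least 73): (g) net 91−1=90 ≥ 73 — meets; (h) 76 ≥ 73 — meets.
  All elements met at the final stage.
All stages carried — the provider prevails on this issue.
— Issue III —
Stage III.1 (patient, clear and convincing evidence, weight is at least 79): (i) 91 ≥ 79 — meets.
  All elements met. The patient retains the burden for Stage III.2.
Stage III.2 (patient, the balance of probabilities, weight is at least 48): (j) net 73−15=58 ≥ 48 — meets; (k) 59 ≥ 48 — meets.
  All elements met at the final stage.
All stages carried — the patient prevails on this issue.
Per-issue: Issue I → provider; Issue II → provider; Issue III → patient. The patient must prevail on every issue; overall, the provider prevails.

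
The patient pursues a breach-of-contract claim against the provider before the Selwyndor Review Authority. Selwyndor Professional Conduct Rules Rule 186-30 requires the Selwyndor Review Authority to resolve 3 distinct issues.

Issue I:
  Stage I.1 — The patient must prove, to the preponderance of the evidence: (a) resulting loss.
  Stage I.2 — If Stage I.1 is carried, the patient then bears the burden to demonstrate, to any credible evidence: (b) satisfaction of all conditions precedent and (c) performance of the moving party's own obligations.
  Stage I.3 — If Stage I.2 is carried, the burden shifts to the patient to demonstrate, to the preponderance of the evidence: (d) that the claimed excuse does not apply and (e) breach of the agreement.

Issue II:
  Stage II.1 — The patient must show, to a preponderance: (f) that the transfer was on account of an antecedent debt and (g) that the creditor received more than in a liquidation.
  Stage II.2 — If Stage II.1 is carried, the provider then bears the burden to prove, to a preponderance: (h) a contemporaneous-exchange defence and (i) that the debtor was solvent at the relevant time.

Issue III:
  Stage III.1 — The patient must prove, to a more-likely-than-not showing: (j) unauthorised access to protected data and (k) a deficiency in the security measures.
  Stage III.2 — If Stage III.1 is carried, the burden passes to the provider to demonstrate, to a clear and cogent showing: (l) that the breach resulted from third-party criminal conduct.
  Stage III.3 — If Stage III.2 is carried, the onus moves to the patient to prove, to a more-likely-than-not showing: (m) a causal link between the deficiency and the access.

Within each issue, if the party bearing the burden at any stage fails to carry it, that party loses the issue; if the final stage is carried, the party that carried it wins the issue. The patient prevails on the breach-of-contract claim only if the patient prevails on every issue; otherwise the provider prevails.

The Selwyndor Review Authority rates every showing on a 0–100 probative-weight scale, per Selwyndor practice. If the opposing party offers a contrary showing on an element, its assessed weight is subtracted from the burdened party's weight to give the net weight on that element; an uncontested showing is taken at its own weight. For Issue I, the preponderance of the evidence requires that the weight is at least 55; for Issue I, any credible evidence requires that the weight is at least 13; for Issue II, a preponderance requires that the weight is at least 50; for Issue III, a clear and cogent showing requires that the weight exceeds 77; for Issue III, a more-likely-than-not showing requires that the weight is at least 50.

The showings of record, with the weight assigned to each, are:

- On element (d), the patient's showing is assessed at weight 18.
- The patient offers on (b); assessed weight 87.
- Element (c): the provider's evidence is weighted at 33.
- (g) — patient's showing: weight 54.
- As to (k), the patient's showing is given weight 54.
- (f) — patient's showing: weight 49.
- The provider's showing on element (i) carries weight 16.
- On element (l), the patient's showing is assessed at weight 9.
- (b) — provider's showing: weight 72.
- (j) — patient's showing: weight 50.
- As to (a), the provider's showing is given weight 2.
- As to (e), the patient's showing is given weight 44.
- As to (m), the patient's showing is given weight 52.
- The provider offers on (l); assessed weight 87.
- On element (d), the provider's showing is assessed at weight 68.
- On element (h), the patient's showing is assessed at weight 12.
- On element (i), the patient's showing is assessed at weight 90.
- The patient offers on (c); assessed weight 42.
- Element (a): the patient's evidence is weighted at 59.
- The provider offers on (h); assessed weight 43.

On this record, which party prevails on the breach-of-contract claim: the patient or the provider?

— Issue I —
Stage I.1 (patient, the preponderance of the evidence, weight is at least 55): (a) net 59−2=57 ≥ 55 — meets.
  Stage I.1 carried; the burden remains with the patient.
Stage I.2 (patient, any credible evidence, weight is at least 13): (b) net 87−72=15 ≥ 13 — meets; (c) net 42−33=9 < 13 — fails.
  The patient does not carry Stage I.2.
The provider prevails on this issue.
— Issue II —
Stage II.1 (patient, a preponderance, weight is at least 50): (f) 49 < 50 — fails; (g) 54 ≥ 50 — meets.
  Not every element is met, so the patient fails to carry Stage II.1.
The analysis ends at Stage II.1; the provider prevails on this issue.
— Issue III —
At Stage III.1 the patient must meet a more-likely-than-not showing (weight is at least 50): on (j) the weight is 50, which does reach 50, so (j) meets the standard; on (k) the weight is 54, which does reach 50, so (k) meets the standard.
  Stage III.1 is satisfied; the onus moves to the provider.
At Stage III.2 the provider must meet a clear and cogent showing (weight exceeds 77): on (l) the weight is 87 less the opposing 9 gives net 78, > 77, so (l) meets the standard.
  All elements met. The burden passes to the patient.
At Stage III.3 the patient must meet a more-likely-than-not showing (weight is at least 50): on (m) the weight is 52, which does reach 50, so (m) meets the standard.
  The patient carries the last stage.
All stages carried — the patient prevails on this issue.
Per-issue: Issue I → provider; Issue II → provider; Issue III → patient. The patient must prevail on every issue; overall, the provider prevails.

provider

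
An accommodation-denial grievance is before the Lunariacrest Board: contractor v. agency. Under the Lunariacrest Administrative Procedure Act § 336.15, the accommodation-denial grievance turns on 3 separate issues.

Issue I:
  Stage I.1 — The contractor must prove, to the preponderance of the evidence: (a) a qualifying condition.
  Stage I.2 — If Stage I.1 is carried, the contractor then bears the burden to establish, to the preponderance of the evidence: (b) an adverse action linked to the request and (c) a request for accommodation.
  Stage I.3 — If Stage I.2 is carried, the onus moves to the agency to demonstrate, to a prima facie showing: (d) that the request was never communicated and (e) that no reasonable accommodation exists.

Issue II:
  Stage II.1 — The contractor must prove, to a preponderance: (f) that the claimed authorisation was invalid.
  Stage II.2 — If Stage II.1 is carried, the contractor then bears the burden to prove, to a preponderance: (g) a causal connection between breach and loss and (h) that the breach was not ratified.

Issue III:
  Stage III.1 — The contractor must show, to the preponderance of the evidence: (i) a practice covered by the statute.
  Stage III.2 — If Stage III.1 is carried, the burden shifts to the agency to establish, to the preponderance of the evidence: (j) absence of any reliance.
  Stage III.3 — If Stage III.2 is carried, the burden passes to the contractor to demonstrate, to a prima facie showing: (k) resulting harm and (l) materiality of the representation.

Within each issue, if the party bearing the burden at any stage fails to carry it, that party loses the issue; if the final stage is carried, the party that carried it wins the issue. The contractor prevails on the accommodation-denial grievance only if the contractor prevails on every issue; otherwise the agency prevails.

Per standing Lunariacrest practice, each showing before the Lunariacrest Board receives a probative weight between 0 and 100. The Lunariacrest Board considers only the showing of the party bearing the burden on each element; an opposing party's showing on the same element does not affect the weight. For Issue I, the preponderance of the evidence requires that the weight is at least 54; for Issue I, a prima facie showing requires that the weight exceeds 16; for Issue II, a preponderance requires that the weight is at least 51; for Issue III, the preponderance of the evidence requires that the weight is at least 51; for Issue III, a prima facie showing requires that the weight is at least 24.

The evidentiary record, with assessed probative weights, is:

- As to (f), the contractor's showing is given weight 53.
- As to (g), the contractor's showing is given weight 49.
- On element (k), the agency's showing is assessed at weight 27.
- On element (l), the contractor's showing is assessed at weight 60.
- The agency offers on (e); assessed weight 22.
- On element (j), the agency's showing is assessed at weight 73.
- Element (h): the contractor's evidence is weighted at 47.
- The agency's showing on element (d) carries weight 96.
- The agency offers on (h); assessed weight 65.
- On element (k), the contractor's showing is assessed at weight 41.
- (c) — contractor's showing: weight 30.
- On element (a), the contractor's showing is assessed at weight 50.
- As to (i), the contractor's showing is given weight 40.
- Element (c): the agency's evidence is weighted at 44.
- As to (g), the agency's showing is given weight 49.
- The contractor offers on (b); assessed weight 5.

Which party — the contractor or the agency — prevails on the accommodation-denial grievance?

— Issue I —
Stage I.1 — burden on contractor; standard: the preponderance of the evidence (weight is at least 54).
    (a): 50 < 54 [not met]
  Stage I.1 not carried; the contractor fails its burden.
The analysis ends at Stage I.1; the agency prevails on this issue.
— Issue II —
At Stage II.1 the contractor must meet a preponderance (weight is at least 51): on (f) the weight is 53, which does reach 51, so (f) meets the standard.
  All elements met. The contractor retains the burden for Stage II.2.
At Stage II.2 the contractor must meet a preponderance (weight is at least 51): on (g) the weight is 49 (the agency's 49 is given no effect), which does not reach 51, so (g) does not meet the standard; on (h) the weight is 47 (the agency's 65 is given no effect), which does not reach 51, so (h) does not meet the standard.
  Not every element is met, so the contractor fails to carry Stage II.2.
So the agency prevails on this issue.
— Issue III —
Stage III.1 (contractor, the preponderance of the evidence, weight is at least 51): (i) 40 < 51 — fails.
  Not every element is met, so the contractor fails to carry Stage III.1.
The analysis ends at Stage III.1; the agency prevails on this issue.
Per-issue: Issue I → agency; Issue II → agency; Issue III → agency. The contractor must prevail on every issue; overall, the agency prevails.

agency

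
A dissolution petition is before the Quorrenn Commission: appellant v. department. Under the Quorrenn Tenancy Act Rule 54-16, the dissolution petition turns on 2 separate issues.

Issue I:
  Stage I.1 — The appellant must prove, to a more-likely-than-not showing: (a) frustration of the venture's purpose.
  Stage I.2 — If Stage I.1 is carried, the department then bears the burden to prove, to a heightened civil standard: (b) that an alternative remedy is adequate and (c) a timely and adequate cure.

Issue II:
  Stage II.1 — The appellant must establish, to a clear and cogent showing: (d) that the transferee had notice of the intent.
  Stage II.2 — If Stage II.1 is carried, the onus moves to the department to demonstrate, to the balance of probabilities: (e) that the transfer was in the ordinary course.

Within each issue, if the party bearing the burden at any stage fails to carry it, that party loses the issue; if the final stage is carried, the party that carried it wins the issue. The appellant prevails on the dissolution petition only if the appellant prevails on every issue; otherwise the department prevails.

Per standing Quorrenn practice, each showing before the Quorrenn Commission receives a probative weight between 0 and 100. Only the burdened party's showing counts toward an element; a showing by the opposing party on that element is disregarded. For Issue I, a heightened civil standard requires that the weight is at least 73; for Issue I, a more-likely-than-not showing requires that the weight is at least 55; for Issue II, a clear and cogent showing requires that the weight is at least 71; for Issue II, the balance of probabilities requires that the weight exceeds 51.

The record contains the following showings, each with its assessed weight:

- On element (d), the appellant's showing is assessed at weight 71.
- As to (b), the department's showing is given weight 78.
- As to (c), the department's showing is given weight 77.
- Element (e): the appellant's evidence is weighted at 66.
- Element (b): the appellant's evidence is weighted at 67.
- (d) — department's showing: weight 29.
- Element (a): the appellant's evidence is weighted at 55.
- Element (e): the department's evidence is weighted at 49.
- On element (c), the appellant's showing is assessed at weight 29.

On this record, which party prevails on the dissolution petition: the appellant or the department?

— Issue I —
At Stage I.1 the appellant must meet a more-likely-than-not showing (weight is at least 55): on (a) the weight is 55, which does reach 55, so (a) meets the standard.
  All elements met. The burden passes to the department.
At Stage I.2 the department must meet a heightened civil standard (weight is at least 73): on (b) the weight is 78 (the appellant's 67 is given no effect), ≥ 73, so (b) meets the standard; on (c) the weight is 77 (the appellant's 29 is given no effect), which does reach 73, so (c) meets the standard.
  Stage I.2 carried; the final stage is satisfied.
All stages carried — the department prevails on this issue.
— Issue II —
At Stage II.1 the appellant must meet a clear and cogent showing (weight is at least 71): on (d) the weight is 71 (the department's 29 is given no effect), which does reach 71, so (d) meets the standard.
  Stage II.1 is satisfied; the onus moves to the department.
At Stage II.2 the department must meet the balance of probabilities (weight exceeds 51): on (e) the weight is 49 (the appellant's 66 is given no effect), ≤ 51, so (e) does not meet the standard.
  The department does not carry Stage II.2.
The appellant prevails on this issue.
Per-issue: Issue I → department; Issue II → appellant. The appellant must prevail on every issue; overall, the department prevails.

department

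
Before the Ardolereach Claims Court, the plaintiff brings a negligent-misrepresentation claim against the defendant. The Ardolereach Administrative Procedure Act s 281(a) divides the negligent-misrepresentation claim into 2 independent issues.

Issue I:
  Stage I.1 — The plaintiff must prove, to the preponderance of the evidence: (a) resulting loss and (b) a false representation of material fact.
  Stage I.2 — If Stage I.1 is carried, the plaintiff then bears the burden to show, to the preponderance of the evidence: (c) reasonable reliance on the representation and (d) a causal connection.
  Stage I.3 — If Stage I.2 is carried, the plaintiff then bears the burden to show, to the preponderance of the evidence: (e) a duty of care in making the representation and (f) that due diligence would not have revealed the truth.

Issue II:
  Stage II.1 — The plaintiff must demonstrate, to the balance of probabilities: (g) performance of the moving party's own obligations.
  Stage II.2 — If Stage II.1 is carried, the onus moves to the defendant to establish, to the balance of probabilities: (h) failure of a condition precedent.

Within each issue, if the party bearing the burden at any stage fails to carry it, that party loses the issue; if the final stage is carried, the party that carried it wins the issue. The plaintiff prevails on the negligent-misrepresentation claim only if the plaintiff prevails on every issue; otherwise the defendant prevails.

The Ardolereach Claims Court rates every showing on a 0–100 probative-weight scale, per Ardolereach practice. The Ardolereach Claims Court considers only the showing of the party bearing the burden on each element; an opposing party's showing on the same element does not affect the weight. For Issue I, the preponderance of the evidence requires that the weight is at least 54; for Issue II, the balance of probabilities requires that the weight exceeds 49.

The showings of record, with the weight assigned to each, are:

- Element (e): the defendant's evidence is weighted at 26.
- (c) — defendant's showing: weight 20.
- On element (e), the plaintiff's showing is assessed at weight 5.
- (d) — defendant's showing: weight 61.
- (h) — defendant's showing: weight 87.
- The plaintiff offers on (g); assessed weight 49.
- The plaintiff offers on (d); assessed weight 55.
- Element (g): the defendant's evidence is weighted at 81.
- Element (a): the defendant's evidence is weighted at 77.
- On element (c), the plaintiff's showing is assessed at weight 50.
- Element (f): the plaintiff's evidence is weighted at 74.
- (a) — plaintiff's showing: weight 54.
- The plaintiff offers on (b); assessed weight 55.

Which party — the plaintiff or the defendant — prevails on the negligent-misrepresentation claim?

defendant

— Issue I —
At Stage I.1 the plaintiff must meet the preponderance of the evidence (weight is at least 54): on (a) the weight is 54 (the defendant's 77 is given no effect), which does reach 54, so (a) meets the standard; on (b) the weight is 55, ≥ 54, so (b) meets the standard.
  Stage I.1 carried; the burden remains with the plaintiff.
At Stage I.2 the plaintiff must meet the preponderance of the evidence (weight is at least 54): on (c) the weight is 50 (the defendant's 20 is given no effect), which does not reach 54, so (c) does not meet the standard; on (d) the weight is 55 (the defendant's 61 is given no effect), which does reach 54, so (d) meets the standard.
  Not every element is met, so the plaintiff fails to carry Stage I.2.
So the defendant prevails on this issue.
— Issue II —
At Stage II.1 the plaintiff must meet the balance of probabilities (weight exceeds 49): on (g) the weight is 49 (the defendant's 81 is given no effect), ≤ 49, so (g) does not meet the standard.
  The plaintiff does not carry Stage II.1.
The analysis ends at Stage II.1; the defendant prevails on this issue.
Per-issue: Issue I → defendant; Issue II → defendant. The plaintiff must prevail on every issue; overall, the defendant prevails.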